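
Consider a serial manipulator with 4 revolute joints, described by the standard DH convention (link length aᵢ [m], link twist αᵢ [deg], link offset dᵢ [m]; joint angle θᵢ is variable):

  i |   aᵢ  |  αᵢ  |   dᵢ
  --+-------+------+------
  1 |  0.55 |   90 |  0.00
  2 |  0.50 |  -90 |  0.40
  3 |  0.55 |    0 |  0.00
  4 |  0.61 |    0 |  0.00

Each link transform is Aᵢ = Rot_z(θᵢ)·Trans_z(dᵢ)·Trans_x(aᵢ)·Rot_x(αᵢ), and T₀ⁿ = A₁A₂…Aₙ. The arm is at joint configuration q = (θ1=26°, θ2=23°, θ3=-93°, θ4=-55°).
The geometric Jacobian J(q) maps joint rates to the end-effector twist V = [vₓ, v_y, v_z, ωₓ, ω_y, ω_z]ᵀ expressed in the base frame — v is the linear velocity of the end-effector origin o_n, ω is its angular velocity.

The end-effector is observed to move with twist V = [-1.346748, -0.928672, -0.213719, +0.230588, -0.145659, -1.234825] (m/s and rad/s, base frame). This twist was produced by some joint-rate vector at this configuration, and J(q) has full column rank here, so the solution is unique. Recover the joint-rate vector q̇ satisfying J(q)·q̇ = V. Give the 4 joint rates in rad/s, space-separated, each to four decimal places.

-0.8970 0.2320 -0.7340 0.3670

o_n = [1.0140, -0.9212, -0.0180]
J₁: ẑ×o_n = [0.9212, 1.0140, -0.0000], ω = ẑ
J2: z=[0.4384, -0.8988, 0.0000] o=[0.4943, 0.2411, 0.0000] → [0.0162, 0.0079, -0.0424, 0.4384, -0.8988, 0.0000]
J3: z=[-0.3512, -0.1713, 0.9205] o=[1.0834, 0.0833, 0.1954] → [0.9612, -0.1388, 0.3409, -0.3512, -0.1713, 0.9205]
J4: z=[-0.3512, -0.1713, 0.9205] o=[1.3003, -0.4219, 0.1841] → [0.4942, -0.3345, 0.1263, -0.3512, -0.1713, 0.9205]
q̇ = J⁺·V = [-0.8970, 0.2320, -0.7340, 0.3670]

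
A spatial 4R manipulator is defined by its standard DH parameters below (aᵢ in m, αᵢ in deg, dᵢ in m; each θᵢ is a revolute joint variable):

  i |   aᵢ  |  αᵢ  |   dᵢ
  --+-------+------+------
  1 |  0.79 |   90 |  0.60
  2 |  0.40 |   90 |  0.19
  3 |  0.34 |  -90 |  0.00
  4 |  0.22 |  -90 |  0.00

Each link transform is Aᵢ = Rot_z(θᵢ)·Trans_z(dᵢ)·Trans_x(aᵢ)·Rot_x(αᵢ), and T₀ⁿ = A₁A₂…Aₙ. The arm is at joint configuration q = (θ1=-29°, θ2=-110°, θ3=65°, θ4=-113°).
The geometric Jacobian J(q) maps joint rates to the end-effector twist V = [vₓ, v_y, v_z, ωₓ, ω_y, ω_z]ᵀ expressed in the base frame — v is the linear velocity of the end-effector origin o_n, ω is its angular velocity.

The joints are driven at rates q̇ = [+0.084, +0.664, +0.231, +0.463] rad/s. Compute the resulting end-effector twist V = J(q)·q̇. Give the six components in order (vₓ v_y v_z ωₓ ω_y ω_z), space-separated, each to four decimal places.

0.2030 -0.1971 -0.2152 -0.4811 -0.7162 0.5573

o_n = [0.1690, -0.5742, 0.1925]
J₁: ẑ×o_n = [0.5742, 0.1690, -0.0000], ω = ẑ
J2: z=[-0.4848, -0.8746, 0.0000] o=[0.6909, -0.3830, 0.6000] → [0.3564, -0.1976, -0.3638, -0.4848, -0.8746, 0.0000]
J3: z=[-0.8219, 0.4556, 0.3420] o=[0.4792, -0.4829, 0.2241] → [0.0168, -0.1321, 0.2164, -0.8219, 0.4556, 0.3420]
J4: z=[0.0662, -0.5199, 0.8517] o=[0.2868, -0.7285, 0.0891] → [-0.1852, -0.1072, -0.0510, 0.0662, -0.5199, 0.8517]
V = J·q̇ = [0.2030, -0.1971, -0.2152, -0.4811, -0.7162, 0.5573]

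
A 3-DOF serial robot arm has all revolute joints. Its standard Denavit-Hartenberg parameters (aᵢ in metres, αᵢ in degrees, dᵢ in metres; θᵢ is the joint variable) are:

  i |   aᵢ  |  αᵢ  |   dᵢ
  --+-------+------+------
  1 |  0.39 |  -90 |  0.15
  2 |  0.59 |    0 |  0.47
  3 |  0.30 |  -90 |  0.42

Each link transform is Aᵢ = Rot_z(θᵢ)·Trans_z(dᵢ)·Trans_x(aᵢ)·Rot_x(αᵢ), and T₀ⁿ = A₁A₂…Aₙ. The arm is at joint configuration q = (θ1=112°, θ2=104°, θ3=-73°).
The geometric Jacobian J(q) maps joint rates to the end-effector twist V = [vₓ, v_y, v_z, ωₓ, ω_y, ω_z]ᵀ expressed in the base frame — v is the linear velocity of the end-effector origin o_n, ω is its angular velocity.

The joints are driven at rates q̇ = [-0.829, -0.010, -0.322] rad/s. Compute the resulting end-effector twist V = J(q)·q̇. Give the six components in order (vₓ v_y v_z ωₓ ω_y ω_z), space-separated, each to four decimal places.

o_n = [-1.0142, 0.1343, -0.5770]
J₁: ẑ×o_n = [-0.1343, -1.0142, 0.0000], ω = ẑ
J2: z=[-0.9272, -0.3746, 0.0000] o=[-0.1461, 0.3616, 0.1500] → [0.2723, -0.6740, -0.1144, -0.9272, -0.3746, 0.0000]
J3: z=[-0.9272, -0.3746, 0.0000] o=[-0.5284, 0.0532, -0.4225] → [0.0579, -0.1433, -0.2572, -0.9272, -0.3746, 0.0000]
V = J·q̇ = [0.0900, 0.8936, 0.0839, 0.3078, 0.1244, -0.8290]

0.0900 0.8936 0.0839 0.3078 0.1244 -0.8290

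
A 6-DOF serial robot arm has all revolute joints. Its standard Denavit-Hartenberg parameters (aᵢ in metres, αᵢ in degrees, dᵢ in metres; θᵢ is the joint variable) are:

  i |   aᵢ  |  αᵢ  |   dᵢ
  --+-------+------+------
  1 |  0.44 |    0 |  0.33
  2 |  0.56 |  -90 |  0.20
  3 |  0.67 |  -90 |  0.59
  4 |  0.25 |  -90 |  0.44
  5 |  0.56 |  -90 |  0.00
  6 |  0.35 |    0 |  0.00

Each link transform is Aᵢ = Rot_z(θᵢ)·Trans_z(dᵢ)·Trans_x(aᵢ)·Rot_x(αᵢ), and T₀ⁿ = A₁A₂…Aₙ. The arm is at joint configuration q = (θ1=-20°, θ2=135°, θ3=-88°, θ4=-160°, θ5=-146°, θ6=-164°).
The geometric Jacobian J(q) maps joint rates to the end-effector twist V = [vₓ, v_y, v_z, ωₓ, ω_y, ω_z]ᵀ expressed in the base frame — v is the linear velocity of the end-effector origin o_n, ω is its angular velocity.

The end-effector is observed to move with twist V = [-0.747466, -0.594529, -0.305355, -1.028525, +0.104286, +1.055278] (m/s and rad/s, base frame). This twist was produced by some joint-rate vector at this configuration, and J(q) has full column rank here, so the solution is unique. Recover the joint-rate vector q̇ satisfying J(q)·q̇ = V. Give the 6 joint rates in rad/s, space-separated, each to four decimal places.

-0.1310 0.9260 0.4840 0.7030 0.4750 -0.2210

o_n = [-0.7082, 0.5921, 1.1521]
J₁: ẑ×o_n = [-0.5921, -0.7082, 0.0000], ω = ẑ
J2: z=[0.0000, 0.0000, 1.0000] o=[0.4135, -0.1505, 0.3300] → [-0.7426, -1.1217, 0.0000, 0.0000, 0.0000, 1.0000]
J3: z=[-0.9063, -0.4226, 0.0000] o=[0.1768, 0.3570, 0.5300] → [-0.2629, 0.5638, -0.5871, -0.9063, -0.4226, 0.0000]
J4: z=[-0.4224, 0.9058, -0.0349] o=[-0.3678, 0.1289, 1.1996] → [-0.0268, -0.0082, 0.1127, -0.4224, 0.9058, -0.0349]
J5: z=[-0.8567, -0.3863, 0.3418] o=[-0.6277, 0.4839, 0.9495] → [-0.1153, 0.1461, -0.1239, -0.8567, -0.3863, 0.3418]
J6: z=[-0.5157, 0.6535, -0.5541] o=[-0.6225, 0.8484, 1.3745] → [-0.2873, -0.0672, 0.1882, -0.5157, 0.6535, -0.5541]
q̇ = J⁺·V = [-0.1310, 0.9260, 0.4840, 0.7030, 0.4750, -0.2210]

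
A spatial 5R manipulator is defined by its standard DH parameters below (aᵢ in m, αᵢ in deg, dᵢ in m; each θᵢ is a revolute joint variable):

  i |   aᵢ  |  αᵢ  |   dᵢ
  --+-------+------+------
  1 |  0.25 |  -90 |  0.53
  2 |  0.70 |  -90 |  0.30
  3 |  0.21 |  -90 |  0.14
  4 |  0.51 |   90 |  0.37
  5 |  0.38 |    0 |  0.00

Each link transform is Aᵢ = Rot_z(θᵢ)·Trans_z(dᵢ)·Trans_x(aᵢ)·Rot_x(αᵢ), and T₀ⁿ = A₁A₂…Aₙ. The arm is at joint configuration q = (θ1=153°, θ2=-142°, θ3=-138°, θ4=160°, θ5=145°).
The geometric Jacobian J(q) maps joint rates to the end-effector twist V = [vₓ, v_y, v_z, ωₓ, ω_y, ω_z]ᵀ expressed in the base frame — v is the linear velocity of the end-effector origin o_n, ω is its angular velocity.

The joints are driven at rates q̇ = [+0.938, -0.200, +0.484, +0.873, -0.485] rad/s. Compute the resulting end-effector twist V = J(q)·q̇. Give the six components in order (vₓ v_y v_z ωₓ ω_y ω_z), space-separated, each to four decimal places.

o_n = [0.1517, -0.9218, 1.2493]
J₁: ẑ×o_n = [0.9218, 0.1517, -0.0000], ω = ẑ
J2: z=[-0.4540, -0.8910, 0.0000] o=[-0.2228, 0.1135, 0.5300] → [-0.6409, 0.3266, 0.8037, -0.4540, -0.8910, 0.0000]
J3: z=[-0.5486, 0.2795, 0.7880] o=[0.1325, -0.4042, 0.9610] → [0.4885, 0.1733, 0.2786, -0.5486, 0.2795, 0.7880]
J4: z=[0.1324, -0.9015, 0.4120] o=[-0.1176, -0.4345, 0.9752] → [-0.0463, 0.0746, 0.1782, 0.1324, -0.9015, 0.4120]
J5: z=[0.2331, -0.3756, -0.8970] o=[0.4227, -0.6585, 1.2094] → [-0.2512, 0.2338, -0.1632, 0.2331, -0.3756, -0.8970]
V = J·q̇ = [1.3107, 0.1126, 0.2089, -0.1722, -0.2914, 2.1141]

1.3107 0.1126 0.2089 -0.1722 -0.2914 2.1141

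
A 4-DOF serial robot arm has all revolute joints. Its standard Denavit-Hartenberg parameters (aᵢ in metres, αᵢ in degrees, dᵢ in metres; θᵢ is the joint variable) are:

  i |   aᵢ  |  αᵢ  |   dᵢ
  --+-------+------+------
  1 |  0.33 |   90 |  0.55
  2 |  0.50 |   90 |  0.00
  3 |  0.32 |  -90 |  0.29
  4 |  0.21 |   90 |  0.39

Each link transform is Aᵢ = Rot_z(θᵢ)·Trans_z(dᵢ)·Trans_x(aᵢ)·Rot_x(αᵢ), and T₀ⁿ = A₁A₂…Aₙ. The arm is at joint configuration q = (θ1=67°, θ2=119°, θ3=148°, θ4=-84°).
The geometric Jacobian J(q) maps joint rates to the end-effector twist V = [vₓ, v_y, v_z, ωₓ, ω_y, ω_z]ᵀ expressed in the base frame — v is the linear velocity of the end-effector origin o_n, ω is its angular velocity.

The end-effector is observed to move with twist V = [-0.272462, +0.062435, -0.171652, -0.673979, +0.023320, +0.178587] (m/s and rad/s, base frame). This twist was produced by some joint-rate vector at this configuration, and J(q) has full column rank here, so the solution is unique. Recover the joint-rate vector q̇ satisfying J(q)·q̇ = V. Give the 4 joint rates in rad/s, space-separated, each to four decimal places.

o_n = [0.1611, 0.7623, 0.7948]
J₁: ẑ×o_n = [-0.7623, 0.1611, 0.0000], ω = ẑ
J2: z=[0.9205, -0.3907, 0.0000] o=[0.1289, 0.3038, 0.5500] → [-0.0956, -0.2253, 0.4347, 0.9205, -0.3907, 0.0000]
J3: z=[0.3417, 0.8051, 0.4848] o=[0.0342, 0.0806, 0.9873] → [-0.4855, 0.1273, 0.1308, 0.3417, 0.8051, 0.4848]
J4: z=[-0.6802, 0.5678, -0.4635] o=[0.3408, 0.3690, 0.8906] → [0.1279, 0.0181, -0.1655, -0.6802, 0.5678, -0.4635]
q̇ = J⁺·V = [0.8210, 0.0820, -0.5230, 0.8390]

0.8210 0.0820 -0.5230 0.8390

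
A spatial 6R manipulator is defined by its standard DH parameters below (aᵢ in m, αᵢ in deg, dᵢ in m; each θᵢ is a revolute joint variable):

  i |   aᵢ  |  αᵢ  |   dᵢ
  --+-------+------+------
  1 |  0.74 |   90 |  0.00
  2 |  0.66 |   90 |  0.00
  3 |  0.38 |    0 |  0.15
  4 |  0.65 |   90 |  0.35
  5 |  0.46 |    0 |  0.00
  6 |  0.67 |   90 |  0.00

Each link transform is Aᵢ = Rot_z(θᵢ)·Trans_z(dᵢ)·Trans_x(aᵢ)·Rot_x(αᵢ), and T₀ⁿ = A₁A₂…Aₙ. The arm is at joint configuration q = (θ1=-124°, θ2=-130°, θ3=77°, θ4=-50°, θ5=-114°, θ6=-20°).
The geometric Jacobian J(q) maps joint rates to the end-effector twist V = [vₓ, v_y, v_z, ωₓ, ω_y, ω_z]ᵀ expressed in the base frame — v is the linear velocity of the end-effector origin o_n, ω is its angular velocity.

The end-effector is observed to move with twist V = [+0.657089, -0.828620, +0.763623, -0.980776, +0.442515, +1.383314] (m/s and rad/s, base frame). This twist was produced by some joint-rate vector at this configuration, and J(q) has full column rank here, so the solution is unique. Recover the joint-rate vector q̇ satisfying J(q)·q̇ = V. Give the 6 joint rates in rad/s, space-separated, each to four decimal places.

0.9460 0.1740 -0.7860 0.9280 -0.9610 -0.0340

o_n = [-0.6249, -0.2664, -0.8279]
J₁: ẑ×o_n = [0.2664, -0.6249, 0.0000], ω = ẑ
J2: z=[-0.8290, 0.5592, 0.0000] o=[-0.4138, -0.6135, 0.0000] → [-0.4629, -0.6863, -0.1696, -0.8290, 0.5592, 0.0000]
J3: z=[0.4284, 0.6351, 0.6428] o=[-0.1766, -0.2618, -0.5056] → [-0.2017, -0.1502, 0.2828, 0.4284, 0.6351, 0.6428]
J4: z=[0.4284, 0.6351, 0.6428] o=[-0.3886, 0.0861, -0.4747] → [0.0023, -0.0006, -0.0009, 0.4284, 0.6351, 0.6428]
J5: z=[0.9019, -0.2563, -0.3478] o=[-0.2751, 0.7820, -0.6933] → [-0.3301, 0.2430, -1.0352, 0.9019, -0.2563, -0.3478]
J6: z=[0.9019, -0.2563, -0.3478] o=[-0.4446, 0.3788, -0.8358] → [-0.2264, 0.0556, -0.6281, 0.9019, -0.2563, -0.3478]
q̇ = J⁺·V = [0.9460, 0.1740, -0.7860, 0.9280, -0.9610, -0.0340]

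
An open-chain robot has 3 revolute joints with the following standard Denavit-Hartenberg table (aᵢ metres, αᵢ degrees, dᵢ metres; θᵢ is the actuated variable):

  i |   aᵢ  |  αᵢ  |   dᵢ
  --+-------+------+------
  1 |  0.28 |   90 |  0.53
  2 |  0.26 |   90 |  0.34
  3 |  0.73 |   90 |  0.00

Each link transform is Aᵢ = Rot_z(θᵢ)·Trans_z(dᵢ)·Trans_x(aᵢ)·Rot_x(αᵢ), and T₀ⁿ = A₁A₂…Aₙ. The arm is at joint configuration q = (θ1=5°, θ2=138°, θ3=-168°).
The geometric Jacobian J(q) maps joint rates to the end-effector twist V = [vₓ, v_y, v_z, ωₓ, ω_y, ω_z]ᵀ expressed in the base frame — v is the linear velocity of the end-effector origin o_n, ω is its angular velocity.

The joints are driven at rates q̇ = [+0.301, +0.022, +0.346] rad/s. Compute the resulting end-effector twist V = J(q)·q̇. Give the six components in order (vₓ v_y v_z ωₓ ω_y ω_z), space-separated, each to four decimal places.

-0.0135 0.4334 0.0426 0.2326 -0.0017 0.5581

o_n = [0.6315, -0.1337, 0.2262]
J₁: ẑ×o_n = [0.1337, 0.6315, -0.0000], ω = ẑ
J2: z=[0.0872, -0.9962, 0.0000] o=[0.2789, 0.0244, 0.5300] → [0.3027, 0.0265, 0.3374, 0.0872, -0.9962, 0.0000]
J3: z=[0.6666, 0.0583, 0.7431] o=[0.1161, -0.3311, 0.7040] → [-0.1746, 0.7015, 0.1016, 0.6666, 0.0583, 0.7431]
V = J·q̇ = [-0.0135, 0.4334, 0.0426, 0.2326, -0.0017, 0.5581]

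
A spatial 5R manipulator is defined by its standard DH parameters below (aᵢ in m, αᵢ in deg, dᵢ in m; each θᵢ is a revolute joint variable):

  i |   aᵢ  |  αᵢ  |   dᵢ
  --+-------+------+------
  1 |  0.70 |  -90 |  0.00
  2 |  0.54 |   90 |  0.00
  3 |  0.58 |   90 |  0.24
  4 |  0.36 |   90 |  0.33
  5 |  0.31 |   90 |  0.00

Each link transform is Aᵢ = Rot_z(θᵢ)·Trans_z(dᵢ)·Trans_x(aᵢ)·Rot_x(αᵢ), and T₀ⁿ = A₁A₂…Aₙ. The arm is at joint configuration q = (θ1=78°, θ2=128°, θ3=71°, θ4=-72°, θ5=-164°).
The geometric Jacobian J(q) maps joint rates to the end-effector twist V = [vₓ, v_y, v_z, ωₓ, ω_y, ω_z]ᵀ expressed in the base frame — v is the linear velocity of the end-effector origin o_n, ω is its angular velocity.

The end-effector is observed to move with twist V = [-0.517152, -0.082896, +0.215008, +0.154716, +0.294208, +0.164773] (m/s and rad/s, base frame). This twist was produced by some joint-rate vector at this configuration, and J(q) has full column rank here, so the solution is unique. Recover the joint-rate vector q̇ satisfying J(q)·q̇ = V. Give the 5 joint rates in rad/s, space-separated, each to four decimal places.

o_n = [-0.4248, 0.3436, -0.8729]
J₁: ẑ×o_n = [-0.3436, -0.4248, 0.0000], ω = ẑ
J2: z=[-0.9781, 0.2079, 0.0000] o=[0.1455, 0.6847, 0.0000] → [-0.1815, -0.8538, 0.4523, -0.9781, 0.2079, 0.0000]
J3: z=[0.1638, 0.7708, -0.6157] o=[0.0764, 0.3595, -0.4255] → [-0.3547, 0.3818, 0.3837, 0.1638, 0.7708, -0.6157]
J4: z=[0.1974, -0.6371, -0.7451] o=[-0.4449, 0.5448, -0.7221] → [-0.0539, 0.0148, -0.0269, 0.1974, -0.6371, -0.7451]
J5: z=[0.8686, -0.2387, 0.4342] o=[-0.5433, 0.0707, -0.7857] → [-0.0977, 0.1272, 0.2653, 0.8686, -0.2387, 0.4342]
q̇ = J⁺·V = [0.8180, -0.0240, 0.6410, 0.3220, -0.0430]

0.8180 -0.0240 0.6410 0.3220 -0.0430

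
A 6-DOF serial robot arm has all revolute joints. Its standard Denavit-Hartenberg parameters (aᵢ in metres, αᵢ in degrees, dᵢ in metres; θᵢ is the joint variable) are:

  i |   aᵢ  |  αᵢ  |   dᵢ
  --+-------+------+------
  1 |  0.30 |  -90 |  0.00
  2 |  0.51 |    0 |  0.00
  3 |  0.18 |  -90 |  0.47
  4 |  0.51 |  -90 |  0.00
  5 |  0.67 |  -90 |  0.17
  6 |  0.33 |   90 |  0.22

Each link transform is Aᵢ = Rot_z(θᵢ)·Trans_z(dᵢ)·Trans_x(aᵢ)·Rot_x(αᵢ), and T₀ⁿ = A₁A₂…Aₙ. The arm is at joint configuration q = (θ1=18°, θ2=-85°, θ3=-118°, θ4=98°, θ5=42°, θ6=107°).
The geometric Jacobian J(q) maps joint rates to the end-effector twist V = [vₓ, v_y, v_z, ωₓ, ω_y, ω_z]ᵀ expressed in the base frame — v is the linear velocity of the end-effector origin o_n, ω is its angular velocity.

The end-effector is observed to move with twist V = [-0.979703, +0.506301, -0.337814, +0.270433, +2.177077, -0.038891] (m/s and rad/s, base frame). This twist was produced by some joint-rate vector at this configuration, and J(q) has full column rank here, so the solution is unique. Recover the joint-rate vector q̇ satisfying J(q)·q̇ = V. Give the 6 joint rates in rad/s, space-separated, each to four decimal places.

o_n = [0.4458, -0.2038, -0.0794]
J₁: ẑ×o_n = [0.2038, 0.4458, -0.0000], ω = ẑ
J2: z=[-0.3090, 0.9511, 0.0000] o=[0.2853, 0.0927, 0.0000] → [-0.0756, -0.0245, -0.0610, -0.3090, 0.9511, 0.0000]
J3: z=[-0.3090, 0.9511, 0.0000] o=[0.3276, 0.1064, 0.5081] → [-0.5587, -0.1815, -0.0165, -0.3090, 0.9511, 0.0000]
J4: z=[-0.3716, -0.1207, 0.9205] o=[0.0248, 0.5022, 0.4377] → [0.7124, 0.1953, 0.3132, -0.3716, -0.1207, 0.9205]
J5: z=[0.8239, 0.4140, 0.3869] o=[0.2430, 0.0421, 0.4655] → [-0.1305, 0.5274, -0.2866, 0.8239, 0.4140, 0.3869]
J6: z=[-0.0101, 0.6934, -0.7205] o=[0.7627, -0.2826, 0.1456] → [-0.0993, 0.2260, 0.2190, -0.0101, 0.6934, -0.7205]
q̇ = J⁺·V = [0.8690, 0.7850, 0.7450, -0.7740, 0.5600, 0.5720]

0.8690 0.7850 0.7450 -0.7740 0.5600 0.5720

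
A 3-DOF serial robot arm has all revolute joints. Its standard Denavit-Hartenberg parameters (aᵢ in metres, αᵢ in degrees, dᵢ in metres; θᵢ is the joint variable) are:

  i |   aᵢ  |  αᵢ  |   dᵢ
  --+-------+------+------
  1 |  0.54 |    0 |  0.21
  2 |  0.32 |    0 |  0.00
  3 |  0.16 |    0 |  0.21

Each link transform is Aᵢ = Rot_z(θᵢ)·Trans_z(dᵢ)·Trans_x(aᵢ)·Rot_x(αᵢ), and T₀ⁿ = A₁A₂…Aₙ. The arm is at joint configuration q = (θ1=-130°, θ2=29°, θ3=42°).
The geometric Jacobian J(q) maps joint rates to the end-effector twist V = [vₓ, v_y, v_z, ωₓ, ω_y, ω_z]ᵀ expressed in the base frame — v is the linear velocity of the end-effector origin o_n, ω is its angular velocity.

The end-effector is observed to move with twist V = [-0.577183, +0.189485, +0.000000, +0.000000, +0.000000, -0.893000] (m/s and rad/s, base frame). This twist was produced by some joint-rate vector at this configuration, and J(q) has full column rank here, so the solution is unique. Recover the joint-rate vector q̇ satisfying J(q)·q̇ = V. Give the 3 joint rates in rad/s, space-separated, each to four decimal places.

-0.6550 0.0700 -0.3080

o_n = [-0.3258, -0.8649, 0.4200]
J₁: ẑ×o_n = [0.8649, -0.3258, 0.0000], ω = ẑ
J2: z=[0.0000, 0.0000, 1.0000] o=[-0.3471, -0.4137, 0.2100] → [0.4513, 0.0213, -0.0000, 0.0000, 0.0000, 1.0000]
J3: z=[0.0000, 0.0000, 1.0000] o=[-0.4082, -0.7278, 0.2100] → [0.1371, 0.0824, -0.0000, 0.0000, 0.0000, 1.0000]
q̇ = J⁺·V = [-0.6550, 0.0700, -0.3080]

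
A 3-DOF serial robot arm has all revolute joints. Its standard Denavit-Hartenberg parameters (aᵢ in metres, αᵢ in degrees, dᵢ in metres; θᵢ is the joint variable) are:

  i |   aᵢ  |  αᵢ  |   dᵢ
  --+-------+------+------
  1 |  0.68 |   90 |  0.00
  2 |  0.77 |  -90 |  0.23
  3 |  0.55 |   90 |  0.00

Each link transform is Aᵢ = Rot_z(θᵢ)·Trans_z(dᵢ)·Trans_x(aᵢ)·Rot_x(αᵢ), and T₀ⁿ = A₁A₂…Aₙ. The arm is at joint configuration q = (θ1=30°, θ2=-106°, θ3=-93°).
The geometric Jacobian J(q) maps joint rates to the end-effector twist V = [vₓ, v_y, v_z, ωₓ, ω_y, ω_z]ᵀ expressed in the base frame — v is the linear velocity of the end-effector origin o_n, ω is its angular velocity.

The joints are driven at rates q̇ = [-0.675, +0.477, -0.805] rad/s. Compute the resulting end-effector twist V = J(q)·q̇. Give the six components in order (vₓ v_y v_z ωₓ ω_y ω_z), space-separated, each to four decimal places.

0.0933 -0.2901 0.3276 -0.4316 -0.8000 -0.4531

o_n = [0.8016, -0.4370, -0.7125]
J₁: ẑ×o_n = [0.4370, 0.8016, -0.0000], ω = ẑ
J2: z=[0.5000, -0.8660, 0.0000] o=[0.5889, 0.3400, 0.0000] → [0.6170, 0.3563, -0.2043, 0.5000, -0.8660, 0.0000]
J3: z=[0.8325, 0.4806, -0.2756] o=[0.5201, 0.0347, -0.7402] → [-0.1167, -0.1006, -0.5280, 0.8325, 0.4806, -0.2756]
V = J·q̇ = [0.0933, -0.2901, 0.3276, -0.4316, -0.8000, -0.4531]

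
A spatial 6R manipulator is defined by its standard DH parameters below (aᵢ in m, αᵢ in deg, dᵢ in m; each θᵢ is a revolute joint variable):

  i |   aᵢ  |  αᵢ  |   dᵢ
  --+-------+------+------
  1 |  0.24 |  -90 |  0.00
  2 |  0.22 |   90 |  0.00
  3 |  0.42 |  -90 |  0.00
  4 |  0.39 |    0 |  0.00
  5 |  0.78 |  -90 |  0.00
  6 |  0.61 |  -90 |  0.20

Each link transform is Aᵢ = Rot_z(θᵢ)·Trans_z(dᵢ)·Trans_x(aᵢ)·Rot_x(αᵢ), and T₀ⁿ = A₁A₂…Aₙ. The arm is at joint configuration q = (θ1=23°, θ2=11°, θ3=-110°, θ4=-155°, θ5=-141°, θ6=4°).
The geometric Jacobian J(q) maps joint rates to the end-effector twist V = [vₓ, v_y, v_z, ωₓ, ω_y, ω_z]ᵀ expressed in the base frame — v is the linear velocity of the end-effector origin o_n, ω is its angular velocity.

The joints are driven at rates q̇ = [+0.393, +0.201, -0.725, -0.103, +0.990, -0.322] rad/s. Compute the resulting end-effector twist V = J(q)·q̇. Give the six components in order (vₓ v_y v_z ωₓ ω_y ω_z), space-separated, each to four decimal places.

o_n = [0.2010, -0.4046, -1.1513]
J₁: ẑ×o_n = [0.4046, 0.2010, -0.0000], ω = ẑ
J2: z=[-0.3907, 0.9205, 0.0000] o=[0.2209, 0.0938, 0.0000] → [-1.0598, -0.4499, 0.2130, -0.3907, 0.9205, 0.0000]
J3: z=[0.1756, 0.0746, 0.9816] o=[0.4197, 0.1782, -0.0420] → [0.4894, -0.0198, -0.0861, 0.1756, 0.0746, 0.9816]
J4: z=[0.9827, 0.0456, -0.1793] o=[0.4441, -0.2402, -0.0146] → [-0.0813, 1.1607, -0.1505, 0.9827, 0.0456, -0.1793]
J5: z=[0.9827, 0.0456, -0.1793] o=[0.4525, 0.1242, 0.1242] → [-0.1530, 1.2986, -0.5082, 0.9827, 0.0456, -0.1793]
J6: z=[-0.1292, 0.8627, -0.4890] o=[0.3493, -0.2687, -0.5417] → [-0.5924, -0.0063, 0.1454, -0.1292, 0.8627, -0.4890]
V = J·q̇ = [-0.3611, 1.1710, -0.4292, 0.7074, -0.1064, -0.3203]

-0.3611 1.1710 -0.4292 0.7074 -0.1064 -0.3203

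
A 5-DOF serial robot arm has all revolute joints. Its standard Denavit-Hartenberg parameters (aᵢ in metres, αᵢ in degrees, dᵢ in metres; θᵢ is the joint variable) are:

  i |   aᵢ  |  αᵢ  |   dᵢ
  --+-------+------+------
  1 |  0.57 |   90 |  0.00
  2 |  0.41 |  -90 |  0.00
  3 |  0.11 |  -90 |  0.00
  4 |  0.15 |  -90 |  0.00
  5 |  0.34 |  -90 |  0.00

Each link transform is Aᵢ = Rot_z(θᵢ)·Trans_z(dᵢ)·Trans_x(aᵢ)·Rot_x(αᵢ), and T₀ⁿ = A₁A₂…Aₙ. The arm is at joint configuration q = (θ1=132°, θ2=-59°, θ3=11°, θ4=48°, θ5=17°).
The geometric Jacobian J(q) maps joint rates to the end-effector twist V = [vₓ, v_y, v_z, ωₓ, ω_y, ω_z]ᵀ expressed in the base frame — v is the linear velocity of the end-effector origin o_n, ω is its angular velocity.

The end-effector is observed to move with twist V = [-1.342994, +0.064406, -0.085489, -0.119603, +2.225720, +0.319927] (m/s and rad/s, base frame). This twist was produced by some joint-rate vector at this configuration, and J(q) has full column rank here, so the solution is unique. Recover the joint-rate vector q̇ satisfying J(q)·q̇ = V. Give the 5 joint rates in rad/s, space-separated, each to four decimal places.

o_n = [-0.4596, 0.5343, -0.9096]
J₁: ẑ×o_n = [-0.5343, -0.4596, 0.0000], ω = ẑ
J2: z=[0.7431, 0.6691, 0.0000] o=[-0.3814, 0.4236, 0.0000] → [-0.6087, 0.6760, 0.1346, 0.7431, 0.6691, 0.0000]
J3: z=[-0.5736, 0.6370, 0.5150] o=[-0.5227, 0.5805, -0.3514] → [-0.3318, -0.2877, -0.0137, -0.5736, 0.6370, 0.5150]
J4: z=[-0.6637, -0.7299, 0.1636] o=[-0.5755, 0.6078, -0.4440] → [0.3519, -0.2901, 0.1334, -0.6637, -0.7299, 0.1636]
J5: z=[0.7406, -0.6106, 0.2807] o=[-0.5598, 0.5617, -0.5859] → [0.2054, 0.2679, 0.0408, 0.7406, -0.6106, 0.2807]
q̇ = J⁺·V = [0.2780, 0.6400, 0.8810, -0.9100, -0.9370]

0.2780 0.6400 0.8810 -0.9100 -0.9370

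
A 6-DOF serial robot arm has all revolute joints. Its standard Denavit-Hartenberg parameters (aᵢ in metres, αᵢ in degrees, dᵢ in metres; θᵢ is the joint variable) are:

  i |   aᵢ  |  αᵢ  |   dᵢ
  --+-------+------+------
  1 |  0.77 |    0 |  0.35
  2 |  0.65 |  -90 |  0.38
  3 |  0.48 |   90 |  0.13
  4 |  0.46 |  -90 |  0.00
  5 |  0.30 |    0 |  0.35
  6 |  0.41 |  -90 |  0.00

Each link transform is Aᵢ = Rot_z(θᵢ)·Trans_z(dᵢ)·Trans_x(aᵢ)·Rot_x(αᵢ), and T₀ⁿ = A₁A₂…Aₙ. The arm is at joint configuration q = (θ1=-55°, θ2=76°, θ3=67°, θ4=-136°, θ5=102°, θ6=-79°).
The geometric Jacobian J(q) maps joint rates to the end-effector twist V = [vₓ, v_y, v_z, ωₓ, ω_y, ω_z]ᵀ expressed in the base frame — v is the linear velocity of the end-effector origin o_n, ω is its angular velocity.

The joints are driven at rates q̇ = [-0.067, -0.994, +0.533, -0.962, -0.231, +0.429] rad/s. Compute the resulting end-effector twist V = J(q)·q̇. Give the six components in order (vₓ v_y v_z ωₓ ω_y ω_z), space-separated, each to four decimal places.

-1.2100 -0.5184 0.8768 -0.9165 0.0665 -1.5635

o_n = [0.9556, -1.1406, 0.4003]
J₁: ẑ×o_n = [1.1406, 0.9556, -0.0000], ω = ẑ
J2: z=[0.0000, 0.0000, 1.0000] o=[0.4417, -0.6307, 0.3500] → [0.5098, 0.5140, -0.0000, 0.0000, 0.0000, 1.0000]
J3: z=[-0.3584, 0.9336, 0.0000] o=[1.0485, -0.3978, 0.7300] → [-0.3078, -0.1182, 0.3529, -0.3584, 0.9336, 0.0000]
J4: z=[0.8594, 0.3299, 0.3907] o=[1.1770, -0.2092, 0.2882] → [0.4009, -0.1829, -0.7273, 0.8594, 0.3299, 0.3907]
J5: z=[0.5112, -0.5743, -0.6394] o=[1.1708, -0.5539, 0.5927] → [-0.2646, 0.2360, -0.4235, 0.5112, -0.5743, -0.6394]
J6: z=[0.5112, -0.5743, -0.6394] o=[1.0984, -0.8050, 0.2130] → [-0.3222, -0.0045, -0.2535, 0.5112, -0.5743, -0.6394]
V = J·q̇ = [-1.2100, -0.5184, 0.8768, -0.9165, 0.0665, -1.5635]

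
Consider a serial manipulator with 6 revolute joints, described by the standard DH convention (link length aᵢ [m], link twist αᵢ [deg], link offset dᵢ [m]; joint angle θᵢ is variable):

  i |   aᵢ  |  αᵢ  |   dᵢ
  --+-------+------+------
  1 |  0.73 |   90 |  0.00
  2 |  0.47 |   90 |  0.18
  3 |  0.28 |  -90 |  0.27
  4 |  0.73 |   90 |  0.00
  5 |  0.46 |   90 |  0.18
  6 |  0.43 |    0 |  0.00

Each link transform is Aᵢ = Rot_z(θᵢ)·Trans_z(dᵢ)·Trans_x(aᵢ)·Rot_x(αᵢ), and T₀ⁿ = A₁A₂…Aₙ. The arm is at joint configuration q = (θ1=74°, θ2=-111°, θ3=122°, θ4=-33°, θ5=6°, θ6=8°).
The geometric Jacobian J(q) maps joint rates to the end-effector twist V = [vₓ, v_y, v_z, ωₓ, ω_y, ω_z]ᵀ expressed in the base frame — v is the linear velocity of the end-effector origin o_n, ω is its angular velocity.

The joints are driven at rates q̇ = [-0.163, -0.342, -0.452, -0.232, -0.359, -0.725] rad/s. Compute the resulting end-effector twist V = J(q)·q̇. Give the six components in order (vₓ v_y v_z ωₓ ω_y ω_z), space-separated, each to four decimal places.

o_n = [1.2431, -0.7563, 0.8601]
J₁: ẑ×o_n = [0.7563, 1.2431, -0.0000], ω = ẑ
J2: z=[0.9613, -0.2756, 0.0000] o=[0.2012, 0.7017, 0.0000] → [-0.2371, -0.8268, -1.1143, 0.9613, -0.2756, 0.0000]
J3: z=[-0.2573, -0.8974, 0.3584] o=[0.3278, 0.4902, -0.4388] → [-0.7189, 0.6622, 1.1421, -0.2573, -0.8974, 0.3584]
J4: z=[-0.4256, 0.4382, 0.7917] o=[0.5012, 0.2336, -0.2035] → [1.2497, 1.0400, 0.0962, -0.4256, 0.4382, 0.7917]
J5: z=[-0.6883, -0.7247, 0.0311] o=[0.9301, -0.1546, 0.2419] → [-0.4293, 0.4353, 0.6410, -0.6883, -0.7247, 0.0311]
J6: z=[0.4847, -0.4914, -0.7236] o=[1.0544, -0.5072, 0.5646] → [-0.3254, -0.2797, -0.0280, 0.4847, -0.4914, -0.7236]
V = J·q̇ = [0.3829, -0.4140, -0.3673, -0.2180, 1.0147, 0.0048]

0.3829 -0.4140 -0.3673 -0.2180 1.0147 0.0048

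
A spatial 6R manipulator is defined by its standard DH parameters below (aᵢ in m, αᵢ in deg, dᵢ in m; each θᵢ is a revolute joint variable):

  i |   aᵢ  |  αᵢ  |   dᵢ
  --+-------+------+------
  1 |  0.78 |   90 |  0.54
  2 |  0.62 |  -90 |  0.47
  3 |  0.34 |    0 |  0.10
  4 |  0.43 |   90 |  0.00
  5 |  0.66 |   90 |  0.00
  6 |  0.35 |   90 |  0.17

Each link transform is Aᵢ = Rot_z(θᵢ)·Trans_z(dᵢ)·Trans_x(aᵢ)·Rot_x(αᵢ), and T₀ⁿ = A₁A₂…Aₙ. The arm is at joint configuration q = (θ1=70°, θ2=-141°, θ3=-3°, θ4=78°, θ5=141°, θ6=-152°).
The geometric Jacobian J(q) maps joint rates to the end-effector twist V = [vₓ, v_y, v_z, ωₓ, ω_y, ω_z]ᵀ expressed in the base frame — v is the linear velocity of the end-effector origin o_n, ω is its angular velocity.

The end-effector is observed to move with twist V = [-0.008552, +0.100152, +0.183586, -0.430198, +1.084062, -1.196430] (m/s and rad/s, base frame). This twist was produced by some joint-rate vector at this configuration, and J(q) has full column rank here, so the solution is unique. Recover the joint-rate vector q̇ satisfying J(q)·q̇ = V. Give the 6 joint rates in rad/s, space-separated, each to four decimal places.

-0.5230 -0.1950 0.5510 -0.0900 -0.3950 0.7860

o_n = [0.3118, 0.3011, -0.3590]
J₁: ẑ×o_n = [-0.3011, 0.3118, 0.0000], ω = ẑ
J2: z=[0.9397, -0.3420, 0.0000] o=[0.2668, 0.7330, 0.5400] → [0.3075, 0.8448, -0.3904, 0.9397, -0.3420, 0.0000]
J3: z=[0.2152, 0.5914, -0.7771] o=[0.5436, 0.1194, 0.1498] → [-0.1598, 0.2897, 0.1762, 0.2152, 0.5914, -0.7771]
J4: z=[0.2152, 0.5914, -0.7771] o=[0.4916, -0.0755, -0.1416] → [0.1640, 0.1866, 0.1874, 0.2152, 0.5914, -0.7771]
J5: z=[-0.0135, -0.7939, -0.6079] o=[0.0718, -0.0147, -0.2116] → [0.3090, -0.1479, 0.1863, -0.0135, -0.7939, -0.6079]
J6: z=[-0.4472, 0.5485, -0.7065] o=[0.6620, 0.1584, -0.4509] → [0.1511, 0.2884, 0.1283, -0.4472, 0.5485, -0.7065]
q̇ = J⁺·V = [-0.5230, -0.1950, 0.5510, -0.0900, -0.3950, 0.7860]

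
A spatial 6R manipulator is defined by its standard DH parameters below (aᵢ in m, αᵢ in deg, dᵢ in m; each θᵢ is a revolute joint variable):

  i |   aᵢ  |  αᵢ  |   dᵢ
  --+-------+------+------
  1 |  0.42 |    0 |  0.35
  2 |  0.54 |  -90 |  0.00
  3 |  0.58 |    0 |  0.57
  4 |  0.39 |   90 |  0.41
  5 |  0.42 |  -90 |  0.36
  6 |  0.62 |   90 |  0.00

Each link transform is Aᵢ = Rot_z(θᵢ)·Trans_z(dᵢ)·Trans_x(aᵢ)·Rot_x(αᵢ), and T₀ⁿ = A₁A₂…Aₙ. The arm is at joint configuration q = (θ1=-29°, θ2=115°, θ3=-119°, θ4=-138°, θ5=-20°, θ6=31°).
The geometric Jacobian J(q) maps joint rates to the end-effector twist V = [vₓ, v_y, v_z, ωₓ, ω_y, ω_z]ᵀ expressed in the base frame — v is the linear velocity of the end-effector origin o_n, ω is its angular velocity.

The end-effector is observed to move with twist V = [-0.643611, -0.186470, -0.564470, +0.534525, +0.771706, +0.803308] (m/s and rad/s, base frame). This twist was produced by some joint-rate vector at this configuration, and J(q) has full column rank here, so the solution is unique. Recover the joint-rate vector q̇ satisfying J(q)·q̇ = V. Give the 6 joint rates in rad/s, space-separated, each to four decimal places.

o_n = [-0.2850, -0.1484, -0.4030]
J₁: ẑ×o_n = [0.1484, -0.2850, 0.0000], ω = ẑ
J2: z=[0.0000, 0.0000, 1.0000] o=[0.3673, -0.2036, 0.3500] → [-0.0552, -0.6523, 0.0000, 0.0000, 0.0000, 1.0000]
J3: z=[-0.9976, 0.0698, 0.0000] o=[0.4050, 0.3351, 0.3500] → [-0.0525, -0.7512, 0.5304, -0.9976, 0.0698, 0.0000]
J4: z=[-0.9976, 0.0698, 0.0000] o=[-0.1832, 0.0943, 0.8573] → [-0.0879, -1.2572, 0.2492, -0.9976, 0.0698, 0.0000]
J5: z=[0.0680, 0.9720, -0.2250] o=[-0.5983, 0.0354, 0.4773] → [-0.8970, -0.0107, -0.3171, 0.0680, 0.9720, -0.2250]
J6: z=[-0.9428, -0.0112, -0.3333] o=[-0.4368, 0.2867, 0.0117] → [-0.1404, -0.4416, 0.4119, -0.9428, -0.0112, -0.3333]
q̇ = J⁺·V = [0.5860, 0.3710, -0.5980, 0.2060, 0.8210, -0.0930]

0.5860 0.3710 -0.5980 0.2060 0.8210 -0.0930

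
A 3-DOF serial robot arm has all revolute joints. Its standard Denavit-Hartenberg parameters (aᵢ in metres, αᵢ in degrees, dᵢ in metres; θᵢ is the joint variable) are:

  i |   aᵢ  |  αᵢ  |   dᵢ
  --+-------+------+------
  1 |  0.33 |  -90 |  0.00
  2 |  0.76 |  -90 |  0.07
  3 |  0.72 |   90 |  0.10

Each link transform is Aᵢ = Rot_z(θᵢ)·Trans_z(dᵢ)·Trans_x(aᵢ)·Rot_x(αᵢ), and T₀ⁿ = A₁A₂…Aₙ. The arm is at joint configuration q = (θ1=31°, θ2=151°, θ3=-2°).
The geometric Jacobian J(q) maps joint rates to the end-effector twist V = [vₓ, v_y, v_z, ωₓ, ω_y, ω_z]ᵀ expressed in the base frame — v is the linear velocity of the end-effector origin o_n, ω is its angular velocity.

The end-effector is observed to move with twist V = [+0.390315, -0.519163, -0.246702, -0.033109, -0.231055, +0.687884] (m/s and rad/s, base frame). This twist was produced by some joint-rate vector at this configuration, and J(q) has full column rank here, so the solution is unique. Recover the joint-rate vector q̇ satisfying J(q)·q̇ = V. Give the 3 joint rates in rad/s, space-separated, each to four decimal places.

0.4220 -0.1810 0.3040

o_n = [-0.9169, -0.4400, -0.6298]
J₁: ẑ×o_n = [0.4400, -0.9169, 0.0000], ω = ẑ
J2: z=[-0.5150, 0.8572, 0.0000] o=[0.2829, 0.1700, 0.0000] → [-0.5399, -0.3244, 1.3425, -0.5150, 0.8572, 0.0000]
J3: z=[-0.4156, -0.2497, 0.8746] o=[-0.3230, -0.1124, -0.3685] → [0.3518, -0.6281, -0.0122, -0.4156, -0.2497, 0.8746]
q̇ = J⁺·V = [0.4220, -0.1810, 0.3040]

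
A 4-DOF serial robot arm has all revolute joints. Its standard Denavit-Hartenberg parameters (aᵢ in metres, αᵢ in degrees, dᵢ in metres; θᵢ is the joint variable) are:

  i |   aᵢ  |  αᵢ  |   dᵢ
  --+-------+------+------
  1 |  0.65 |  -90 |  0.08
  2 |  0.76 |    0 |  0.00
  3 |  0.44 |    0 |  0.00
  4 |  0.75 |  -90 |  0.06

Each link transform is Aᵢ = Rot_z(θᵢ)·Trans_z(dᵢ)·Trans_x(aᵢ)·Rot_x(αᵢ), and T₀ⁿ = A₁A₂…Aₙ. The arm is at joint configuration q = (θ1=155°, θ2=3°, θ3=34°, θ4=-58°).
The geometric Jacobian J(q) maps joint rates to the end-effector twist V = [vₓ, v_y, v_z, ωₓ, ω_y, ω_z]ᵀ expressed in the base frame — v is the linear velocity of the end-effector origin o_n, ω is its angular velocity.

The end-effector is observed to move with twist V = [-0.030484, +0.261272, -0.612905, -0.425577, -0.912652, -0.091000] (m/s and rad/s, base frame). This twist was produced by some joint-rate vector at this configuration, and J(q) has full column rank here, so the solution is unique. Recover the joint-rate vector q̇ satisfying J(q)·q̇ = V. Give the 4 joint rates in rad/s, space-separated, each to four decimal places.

-0.0910 -0.3900 0.9700 0.4270

o_n = [-2.2554, 0.9855, 0.0442]
J₁: ẑ×o_n = [-0.9855, -2.2554, 0.0000], ω = ẑ
J2: z=[-0.4226, -0.9063, 0.0000] o=[-0.5891, 0.2747, 0.0800] → [0.0324, -0.0151, -1.8105, -0.4226, -0.9063, 0.0000]
J3: z=[-0.4226, -0.9063, 0.0000] o=[-1.2770, 0.5955, 0.0402] → [-0.0036, 0.0017, -1.0516, -0.4226, -0.9063, 0.0000]
J4: z=[-0.4226, -0.9063, 0.0000] o=[-1.5954, 0.7440, -0.2246] → [-0.2436, 0.1136, -0.7002, -0.4226, -0.9063, 0.0000]
q̇ = J⁺·V = [-0.0910, -0.3900, 0.9700, 0.4270]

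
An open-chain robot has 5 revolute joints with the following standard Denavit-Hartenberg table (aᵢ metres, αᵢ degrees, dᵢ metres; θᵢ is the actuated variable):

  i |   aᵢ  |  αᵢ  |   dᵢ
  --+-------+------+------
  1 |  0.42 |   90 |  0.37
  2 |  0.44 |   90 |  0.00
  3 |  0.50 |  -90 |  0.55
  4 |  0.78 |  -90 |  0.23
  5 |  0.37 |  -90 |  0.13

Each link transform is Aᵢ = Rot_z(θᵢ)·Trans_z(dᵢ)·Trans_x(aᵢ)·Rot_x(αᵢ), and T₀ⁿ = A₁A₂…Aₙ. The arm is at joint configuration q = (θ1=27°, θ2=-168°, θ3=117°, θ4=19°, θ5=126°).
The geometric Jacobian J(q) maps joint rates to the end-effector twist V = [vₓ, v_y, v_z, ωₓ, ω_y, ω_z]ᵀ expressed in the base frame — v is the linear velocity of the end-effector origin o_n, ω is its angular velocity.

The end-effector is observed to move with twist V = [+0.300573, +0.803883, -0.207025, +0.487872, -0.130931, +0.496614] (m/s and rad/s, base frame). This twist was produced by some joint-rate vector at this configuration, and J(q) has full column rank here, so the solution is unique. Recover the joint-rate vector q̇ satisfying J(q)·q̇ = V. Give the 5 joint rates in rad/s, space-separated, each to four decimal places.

0.6270 0.6820 0.2360 0.4590 0.4670

o_n = [0.6978, -0.6693, 0.5977]
J₁: ẑ×o_n = [0.6693, 0.6978, -0.0000], ω = ẑ
J2: z=[0.4540, -0.8910, 0.0000] o=[0.3742, 0.1907, 0.3700] → [-0.2029, -0.1034, -0.1021, 0.4540, -0.8910, 0.0000]
J3: z=[-0.1853, -0.0944, 0.9781] o=[-0.0093, -0.0047, 0.2785] → [0.6200, 0.7507, 0.1899, -0.1853, -0.0944, 0.9781]
J4: z=[0.5704, 0.8002, 0.1853] o=[0.2889, -0.3528, 0.8637] → [-0.1542, 0.2275, -0.5077, 0.5704, 0.8002, 0.1853]
J5: z=[-0.0854, 0.2821, -0.9556] o=[1.0573, -0.5816, 0.7275] → [-0.1205, 0.3325, 0.1089, -0.0854, 0.2821, -0.9556]
q̇ = J⁺·V = [0.6270, 0.6820, 0.2360, 0.4590, 0.4670]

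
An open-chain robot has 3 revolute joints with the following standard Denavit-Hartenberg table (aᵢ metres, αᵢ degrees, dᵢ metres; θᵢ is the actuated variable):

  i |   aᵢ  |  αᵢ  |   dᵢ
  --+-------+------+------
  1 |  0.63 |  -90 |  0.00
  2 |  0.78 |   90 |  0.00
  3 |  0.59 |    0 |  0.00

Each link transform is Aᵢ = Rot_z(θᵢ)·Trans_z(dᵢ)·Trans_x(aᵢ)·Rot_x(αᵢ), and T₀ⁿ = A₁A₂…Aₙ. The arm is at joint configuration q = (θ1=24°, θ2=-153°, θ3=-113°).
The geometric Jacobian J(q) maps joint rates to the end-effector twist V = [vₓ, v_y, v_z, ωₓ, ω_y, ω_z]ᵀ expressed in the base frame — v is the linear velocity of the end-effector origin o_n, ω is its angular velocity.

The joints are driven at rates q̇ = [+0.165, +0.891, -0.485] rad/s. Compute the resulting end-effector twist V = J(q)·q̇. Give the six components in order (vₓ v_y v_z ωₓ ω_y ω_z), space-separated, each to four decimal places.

0.4444 0.3456 0.3166 -0.1613 0.9035 0.5971

o_n = [0.3492, -0.4390, 0.2495]
J₁: ẑ×o_n = [0.4390, 0.3492, -0.0000], ω = ẑ
J2: z=[-0.4067, 0.9135, 0.0000] o=[0.5755, 0.2562, 0.0000] → [0.2279, 0.1015, 0.4896, -0.4067, 0.9135, 0.0000]
J3: z=[-0.4147, -0.1847, -0.8910] o=[-0.0594, -0.0264, 0.3541] → [-0.3483, -0.4074, 0.2466, -0.4147, -0.1847, -0.8910]
V = J·q̇ = [0.4444, 0.3456, 0.3166, -0.1613, 0.9035, 0.5971]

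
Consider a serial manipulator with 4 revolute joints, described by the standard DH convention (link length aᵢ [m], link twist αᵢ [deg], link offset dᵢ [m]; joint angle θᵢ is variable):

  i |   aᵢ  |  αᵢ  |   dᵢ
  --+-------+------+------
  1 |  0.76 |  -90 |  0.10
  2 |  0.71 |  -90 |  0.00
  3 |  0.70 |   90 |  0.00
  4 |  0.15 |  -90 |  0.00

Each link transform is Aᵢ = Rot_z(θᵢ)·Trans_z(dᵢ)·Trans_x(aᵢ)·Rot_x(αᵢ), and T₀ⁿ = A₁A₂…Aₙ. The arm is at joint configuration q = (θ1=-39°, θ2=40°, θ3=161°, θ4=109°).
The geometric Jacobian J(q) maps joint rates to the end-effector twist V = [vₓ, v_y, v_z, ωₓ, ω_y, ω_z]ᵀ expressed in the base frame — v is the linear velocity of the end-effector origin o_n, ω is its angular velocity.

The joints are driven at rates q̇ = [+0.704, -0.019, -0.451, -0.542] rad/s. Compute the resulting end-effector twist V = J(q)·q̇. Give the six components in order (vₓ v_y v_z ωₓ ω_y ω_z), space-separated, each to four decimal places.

o_n = [0.4425, -0.6311, -0.0693]
J₁: ẑ×o_n = [0.6311, 0.4425, -0.0000], ω = ẑ
J2: z=[0.6293, 0.7771, 0.0000] o=[0.5906, -0.4783, 0.1000] → [-0.1315, 0.1065, 0.0189, 0.6293, 0.7771, 0.0000]
J3: z=[-0.4995, 0.4045, -0.7660] o=[1.0133, -0.8206, -0.3564] → [0.2613, 0.5807, 0.1363, -0.4995, 0.4045, -0.7660]
J4: z=[-0.4012, -0.8918, -0.2093] o=[0.4759, -0.6786, 0.0691] → [0.1333, -0.0485, -0.0488, -0.4012, -0.8918, -0.2093]
V = J·q̇ = [0.2567, 0.0739, -0.0354, 0.4308, 0.2861, 1.1629]

0.2567 0.0739 -0.0354 0.4308 0.2861 1.1629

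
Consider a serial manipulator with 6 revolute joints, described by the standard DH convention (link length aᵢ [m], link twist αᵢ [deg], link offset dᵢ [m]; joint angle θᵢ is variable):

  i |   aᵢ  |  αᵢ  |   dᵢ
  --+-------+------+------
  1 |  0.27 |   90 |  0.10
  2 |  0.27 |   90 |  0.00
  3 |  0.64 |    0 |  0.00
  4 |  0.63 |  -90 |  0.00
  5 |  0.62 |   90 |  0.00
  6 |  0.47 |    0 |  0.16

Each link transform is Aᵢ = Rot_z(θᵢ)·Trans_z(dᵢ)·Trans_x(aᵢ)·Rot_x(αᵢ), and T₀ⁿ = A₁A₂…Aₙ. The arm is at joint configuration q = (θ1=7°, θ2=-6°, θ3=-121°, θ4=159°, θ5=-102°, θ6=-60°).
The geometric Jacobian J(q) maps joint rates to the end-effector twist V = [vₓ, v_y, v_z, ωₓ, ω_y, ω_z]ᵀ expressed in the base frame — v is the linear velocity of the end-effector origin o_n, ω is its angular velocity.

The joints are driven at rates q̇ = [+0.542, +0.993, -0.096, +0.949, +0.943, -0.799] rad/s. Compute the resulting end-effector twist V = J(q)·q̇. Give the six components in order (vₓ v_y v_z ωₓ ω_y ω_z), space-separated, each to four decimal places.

o_n = [0.5195, 0.7562, -0.7430]
J₁: ẑ×o_n = [-0.7562, 0.5195, 0.0000], ω = ẑ
J2: z=[0.1219, -0.9925, 0.0000] o=[0.2680, 0.0329, 0.1000] → [0.8367, 0.1027, 0.3377, 0.1219, -0.9925, 0.0000]
J3: z=[-0.1037, -0.0127, -0.9945] o=[0.5345, 0.0656, 0.0718] → [0.6972, -0.0696, -0.0718, -0.1037, -0.0127, -0.9945]
J4: z=[-0.1037, -0.0127, -0.9945] o=[0.1423, 0.5702, 0.1062] → [0.1958, -0.4632, -0.0145, -0.1037, -0.0127, -0.9945]
J5: z=[-0.5117, -0.8568, 0.0644] o=[0.6796, 0.2454, 0.0543] → [0.6502, -0.4183, -0.3986, -0.5117, -0.8568, 0.0644]
J6: z=[-0.8127, 0.5069, 0.2873] o=[0.5067, 0.3041, -0.5382] → [-0.2337, -0.1628, -0.3739, -0.8127, 0.5069, 0.2873]
V = J·q̇ = [1.3398, -0.3137, 0.2514, 0.1993, -2.2094, -0.4752]

1.3398 -0.3137 0.2514 0.1993 -2.2094 -0.4752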